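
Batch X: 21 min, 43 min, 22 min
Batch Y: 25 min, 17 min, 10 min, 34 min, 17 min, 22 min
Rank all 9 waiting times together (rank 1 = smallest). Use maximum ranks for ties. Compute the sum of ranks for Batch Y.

28

Sorted (ascending): 10, 17, 17, 21, 22, 22, 25, 34, 43
The 2 values of 17 occupy positions 2–3 → each gets rank 3.
The 2 values of 22 occupy positions 5–6 → each gets rank 6.
Batch Y values → pooled ranks: 25→7, 17→3, 10→1, 34→8, 17→3, 22→6
Rank sum = 7 + 3 + 1 + 8 + 3 + 6 = 28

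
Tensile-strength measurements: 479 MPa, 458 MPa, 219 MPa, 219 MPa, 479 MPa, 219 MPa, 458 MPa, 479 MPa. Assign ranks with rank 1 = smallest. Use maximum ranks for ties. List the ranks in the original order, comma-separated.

8, 5, 3, 3, 8, 3, 5, 8

Sorted (ascending): 219, 219, 219, 458, 458, 479, 479, 479
The 3 values of 219 occupy positions 1–3 → each gets rank 3.
The 2 values of 458 occupy positions 4–5 → each gets rank 5.
The 3 values of 479 occupy positions 6–8 → each gets rank 8.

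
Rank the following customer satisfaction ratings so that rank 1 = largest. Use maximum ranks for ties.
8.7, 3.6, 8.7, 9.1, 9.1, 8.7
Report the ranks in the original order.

Sorted (descending): 9.1, 9.1, 8.7, 8.7, 8.7, 3.6
The 2 values of 9.1 occupy positions 1–2 → each gets rank 2.
The 3 values of 8.7 occupy positions 3–5 → each gets rank 5.

5, 6, 5, 2, 2, 5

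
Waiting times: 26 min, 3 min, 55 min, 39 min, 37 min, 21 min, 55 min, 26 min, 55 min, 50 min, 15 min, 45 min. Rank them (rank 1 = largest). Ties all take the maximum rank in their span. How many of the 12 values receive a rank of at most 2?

Sorted (descending): 55, 55, 55, 50, 45, 39, 37, 26, 26, 21, 15, 3
The 3 values of 55 occupy positions 1–3 → each gets rank 3.
The 2 values of 26 occupy positions 8–9 → each gets rank 9.
Ranks ≤ 2: {} → 0 values.

0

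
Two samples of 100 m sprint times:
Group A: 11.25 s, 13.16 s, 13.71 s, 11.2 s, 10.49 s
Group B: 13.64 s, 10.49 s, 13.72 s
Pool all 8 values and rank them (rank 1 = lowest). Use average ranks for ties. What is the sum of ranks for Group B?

Sorted (ascending): 10.49, 10.49, 11.2, 11.25, 13.16, 13.64, 13.71, 13.72
The 2 values of 10.49 occupy positions 1–2 → average rank (1+2)/2 = 1.5.
Group B values → pooled ranks: 13.64→6, 10.49→1.5, 13.72→8
Rank sum = 6 + 1.5 + 8 = 15.5

15.5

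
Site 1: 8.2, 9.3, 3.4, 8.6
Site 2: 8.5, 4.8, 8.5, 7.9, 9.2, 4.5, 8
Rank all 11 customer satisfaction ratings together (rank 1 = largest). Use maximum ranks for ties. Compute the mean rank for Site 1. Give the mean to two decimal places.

Sorted (descending): 9.3, 9.2, 8.6, 8.5, 8.5, 8.2, 8, 7.9, 4.8, 4.5, 3.4
The 2 values of 8.5 occupy positions 4–5 → each gets rank 5.
Site 1 values → pooled ranks: 8.2→6, 9.3→1, 3.4→11, 8.6→3
Mean rank = (6 + 1 + 11 + 3) / 4 = 5.25

5.25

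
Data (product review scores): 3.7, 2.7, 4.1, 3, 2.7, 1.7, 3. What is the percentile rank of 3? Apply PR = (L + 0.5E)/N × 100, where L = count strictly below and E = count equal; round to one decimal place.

N = 7.
Strictly below 3: 3. Equal to 3: 2.
PR = (3 + 0.5·2)/7 × 100 = 57.1

57.1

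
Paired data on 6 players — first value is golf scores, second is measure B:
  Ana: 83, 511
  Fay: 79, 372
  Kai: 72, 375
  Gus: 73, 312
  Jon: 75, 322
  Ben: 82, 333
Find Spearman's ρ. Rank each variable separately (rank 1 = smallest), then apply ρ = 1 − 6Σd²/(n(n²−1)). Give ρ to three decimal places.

0.371

Ranks of variable 1: 6, 4, 1, 2, 3, 5
Ranks of variable 2: 6, 4, 5, 1, 2, 3
d = r₁ − r₂: 0, 0, -4, 1, 1, 2
d²: 0, 0, 16, 1, 1, 4; Σd² = 22
ρ = 1 − 6·22/(6·35) = 1 − 132/210 = 0.371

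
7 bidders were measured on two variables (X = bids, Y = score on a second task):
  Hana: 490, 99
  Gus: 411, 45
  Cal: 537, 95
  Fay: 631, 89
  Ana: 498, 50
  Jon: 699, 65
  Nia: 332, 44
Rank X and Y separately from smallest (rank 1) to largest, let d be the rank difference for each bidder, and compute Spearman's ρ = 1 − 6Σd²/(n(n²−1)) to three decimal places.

Ranks of variable 1: 3, 2, 5, 6, 4, 7, 1
Ranks of variable 2: 7, 2, 6, 5, 3, 4, 1
d = r₁ − r₂: -4, 0, -1, 1, 1, 3, 0
d²: 16, 0, 1, 1, 1, 9, 0; Σd² = 28
ρ = 1 − 6·28/(7·48) = 1 − 168/336 = 0.500

0.500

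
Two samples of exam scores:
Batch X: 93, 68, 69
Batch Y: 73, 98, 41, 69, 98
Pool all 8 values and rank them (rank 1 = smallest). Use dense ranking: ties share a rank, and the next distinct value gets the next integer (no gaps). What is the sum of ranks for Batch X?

10

Sorted (ascending): 41, 68, 69, 69, 73, 93, 98, 98
The 2 values of 69 share dense rank 3.
The 2 values of 98 share dense rank 6.
Remaining distinct values take the next consecutive integers.
Batch X values → pooled ranks: 93→5, 68→2, 69→3
Rank sum = 5 + 2 + 3 = 10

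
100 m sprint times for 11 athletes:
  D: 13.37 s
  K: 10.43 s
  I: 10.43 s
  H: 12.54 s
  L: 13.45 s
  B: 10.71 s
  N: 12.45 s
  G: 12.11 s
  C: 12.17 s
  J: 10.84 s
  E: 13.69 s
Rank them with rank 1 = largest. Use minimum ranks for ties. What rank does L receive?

Sorted (descending): 13.69, 13.45, 13.37, 12.54, 12.45, 12.17, 12.11, 10.84, 10.71, 10.43, 10.43
The 2 values of 10.43 occupy positions 10–11 → each gets rank 10.
L has value 13.45 s → rank 2.

2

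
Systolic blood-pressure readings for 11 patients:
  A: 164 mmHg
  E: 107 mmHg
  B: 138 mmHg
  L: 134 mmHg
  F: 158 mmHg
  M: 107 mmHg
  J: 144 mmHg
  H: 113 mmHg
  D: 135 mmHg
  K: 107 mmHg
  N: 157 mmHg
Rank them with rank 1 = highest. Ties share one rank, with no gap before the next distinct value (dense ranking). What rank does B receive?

Sorted (descending): 164, 158, 157, 144, 138, 135, 134, 113, 107, 107, 107
The 3 values of 107 share dense rank 9.
Remaining distinct values take the next consecutive integers.
B has value 138 mmHg → rank 5.

5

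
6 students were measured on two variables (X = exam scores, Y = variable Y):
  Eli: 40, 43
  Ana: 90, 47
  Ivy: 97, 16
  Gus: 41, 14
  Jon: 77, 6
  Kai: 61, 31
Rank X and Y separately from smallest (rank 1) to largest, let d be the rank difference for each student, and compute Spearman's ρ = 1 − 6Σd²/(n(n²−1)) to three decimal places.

-0.029

Ranks of variable 1: 1, 5, 6, 2, 4, 3
Ranks of variable 2: 5, 6, 3, 2, 1, 4
d = r₁ − r₂: -4, -1, 3, 0, 3, -1
d²: 16, 1, 9, 0, 9, 1; Σd² = 36
ρ = 1 − 6·36/(6·35) = 1 − 216/210 = -0.029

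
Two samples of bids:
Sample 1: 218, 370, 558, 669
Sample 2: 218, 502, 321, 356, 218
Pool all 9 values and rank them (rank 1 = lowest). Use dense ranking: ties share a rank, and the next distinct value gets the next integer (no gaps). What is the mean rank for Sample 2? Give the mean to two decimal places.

Sorted (ascending): 218, 218, 218, 321, 356, 370, 502, 558, 669
The 3 values of 218 share dense rank 1.
Remaining distinct values take the next consecutive integers.
Sample 2 values → pooled ranks: 218→1, 502→5, 321→2, 356→3, 218→1
Mean rank = (1 + 5 + 2 + 3 + 1) / 5 = 2.40

2.40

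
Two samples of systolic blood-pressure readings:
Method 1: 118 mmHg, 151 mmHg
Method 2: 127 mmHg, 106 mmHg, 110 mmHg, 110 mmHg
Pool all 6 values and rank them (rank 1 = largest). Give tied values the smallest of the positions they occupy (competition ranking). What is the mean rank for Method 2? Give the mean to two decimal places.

Sorted (descending): 151, 127, 118, 110, 110, 106
The 2 values of 110 occupy positions 4–5 → each gets rank 4.
Method 2 values → pooled ranks: 127→2, 106→6, 110→4, 110→4
Mean rank = (2 + 6 + 4 + 4) / 4 = 4.00

4.00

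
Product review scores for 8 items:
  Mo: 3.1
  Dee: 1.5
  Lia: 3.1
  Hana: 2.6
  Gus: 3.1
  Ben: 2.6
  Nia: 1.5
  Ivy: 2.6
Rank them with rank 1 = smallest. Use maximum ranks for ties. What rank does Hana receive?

Sorted (ascending): 1.5, 1.5, 2.6, 2.6, 2.6, 3.1, 3.1, 3.1
The 2 values of 1.5 occupy positions 1–2 → each gets rank 2.
The 3 values of 2.6 occupy positions 3–5 → each gets rank 5.
The 3 values of 3.1 occupy positions 6–8 → each gets rank 8.
Hana has value 2.6 → rank 5.

5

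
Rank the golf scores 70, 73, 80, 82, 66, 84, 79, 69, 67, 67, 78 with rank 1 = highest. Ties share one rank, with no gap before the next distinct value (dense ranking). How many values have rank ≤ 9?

10

Sorted (descending): 84, 82, 80, 79, 78, 73, 70, 69, 67, 67, 66
The 2 values of 67 share dense rank 9.
Remaining distinct values take the next consecutive integers.
Ranks ≤ 9: {1, 2, 3, 4, 5, 6, 7, 8, 9, 9} → 10 values.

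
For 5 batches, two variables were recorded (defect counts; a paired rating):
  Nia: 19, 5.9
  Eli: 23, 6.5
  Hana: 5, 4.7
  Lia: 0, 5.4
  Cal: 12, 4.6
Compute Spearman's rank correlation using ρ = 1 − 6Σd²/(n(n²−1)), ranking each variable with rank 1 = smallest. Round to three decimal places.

0.600

Ranks of variable 1: 4, 5, 2, 1, 3
Ranks of variable 2: 4, 5, 2, 3, 1
d = r₁ − r₂: 0, 0, 0, -2, 2
d²: 0, 0, 0, 4, 4; Σd² = 8
ρ = 1 − 6·8/(5·24) = 1 − 48/120 = 0.600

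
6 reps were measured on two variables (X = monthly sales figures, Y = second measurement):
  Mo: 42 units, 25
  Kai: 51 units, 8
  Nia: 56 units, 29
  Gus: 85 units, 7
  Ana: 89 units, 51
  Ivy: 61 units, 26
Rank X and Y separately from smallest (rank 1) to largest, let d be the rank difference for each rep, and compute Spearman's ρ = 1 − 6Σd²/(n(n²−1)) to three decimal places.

0.314

Ranks of variable 1: 1, 2, 3, 5, 6, 4
Ranks of variable 2: 3, 2, 5, 1, 6, 4
d = r₁ − r₂: -2, 0, -2, 4, 0, 0
d²: 4, 0, 4, 16, 0, 0; Σd² = 24
ρ = 1 − 6·24/(6·35) = 1 − 144/210 = 0.314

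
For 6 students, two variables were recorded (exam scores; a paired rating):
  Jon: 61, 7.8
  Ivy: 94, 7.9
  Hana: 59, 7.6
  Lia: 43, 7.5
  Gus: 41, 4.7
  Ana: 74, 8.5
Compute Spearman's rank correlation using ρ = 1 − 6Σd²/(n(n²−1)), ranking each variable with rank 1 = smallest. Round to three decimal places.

0.943

Ranks of variable 1: 4, 6, 3, 2, 1, 5
Ranks of variable 2: 4, 5, 3, 2, 1, 6
d = r₁ − r₂: 0, 1, 0, 0, 0, -1
d²: 0, 1, 0, 0, 0, 1; Σd² = 2
ρ = 1 − 6·2/(6·35) = 1 − 12/210 = 0.943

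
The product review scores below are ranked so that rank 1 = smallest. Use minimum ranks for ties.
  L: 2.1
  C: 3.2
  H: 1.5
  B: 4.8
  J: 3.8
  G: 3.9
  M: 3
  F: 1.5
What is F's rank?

Sorted (ascending): 1.5, 1.5, 2.1, 3, 3.2, 3.8, 3.9, 4.8
The 2 values of 1.5 occupy positions 1–2 → each gets rank 1.
F has value 1.5 → rank 1.

1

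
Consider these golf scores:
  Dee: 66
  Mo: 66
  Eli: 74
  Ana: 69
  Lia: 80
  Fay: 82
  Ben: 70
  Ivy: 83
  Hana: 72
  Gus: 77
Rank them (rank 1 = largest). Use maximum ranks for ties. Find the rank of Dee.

10

Sorted (descending): 83, 82, 80, 77, 74, 72, 70, 69, 66, 66
The 2 values of 66 occupy positions 9–10 → each gets rank 10.
Dee has value 66 → rank 10.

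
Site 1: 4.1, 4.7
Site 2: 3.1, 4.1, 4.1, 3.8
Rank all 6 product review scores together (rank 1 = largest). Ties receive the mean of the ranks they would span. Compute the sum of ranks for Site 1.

Sorted (descending): 4.7, 4.1, 4.1, 4.1, 3.8, 3.1
The 3 values of 4.1 occupy positions 2–4 → average rank 3.
Site 1 values → pooled ranks: 4.1→3, 4.7→1
Rank sum = 3 + 1 = 4

4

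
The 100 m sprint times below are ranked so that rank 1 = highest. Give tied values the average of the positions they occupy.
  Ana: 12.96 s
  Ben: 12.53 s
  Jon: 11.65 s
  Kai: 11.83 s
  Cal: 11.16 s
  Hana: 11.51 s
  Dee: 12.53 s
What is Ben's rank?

2.5

Sorted (descending): 12.96, 12.53, 12.53, 11.83, 11.65, 11.51, 11.16
The 2 values of 12.53 occupy positions 2–3 → average rank (2+3)/2 = 2.5.
Ben has value 12.53 s → rank 2.5.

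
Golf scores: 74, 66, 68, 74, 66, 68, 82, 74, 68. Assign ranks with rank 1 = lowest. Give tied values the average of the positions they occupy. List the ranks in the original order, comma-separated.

7, 1.5, 4, 7, 1.5, 4, 9, 7, 4

Sorted (ascending): 66, 66, 68, 68, 68, 74, 74, 74, 82
The 2 values of 66 occupy positions 1–2 → average rank (1+2)/2 = 1.5.
The 3 values of 68 occupy positions 3–5 → average rank 4.
The 3 values of 74 occupy positions 6–8 → average rank 7.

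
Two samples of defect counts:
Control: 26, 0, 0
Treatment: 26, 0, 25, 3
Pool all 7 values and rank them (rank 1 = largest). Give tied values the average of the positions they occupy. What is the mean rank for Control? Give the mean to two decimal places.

4.50

Sorted (descending): 26, 26, 25, 3, 0, 0, 0
The 2 values of 26 occupy positions 1–2 → average rank (1+2)/2 = 1.5.
The 3 values of 0 occupy positions 5–7 → average rank 6.
Control values → pooled ranks: 26→1.5, 0→6, 0→6
Mean rank = (1.5 + 6 + 6) / 3 = 4.50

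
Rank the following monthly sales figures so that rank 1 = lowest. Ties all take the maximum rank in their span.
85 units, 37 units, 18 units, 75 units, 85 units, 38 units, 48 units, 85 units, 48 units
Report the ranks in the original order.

Sorted (ascending): 18, 37, 38, 48, 48, 75, 85, 85, 85
The 2 values of 48 occupy positions 4–5 → each gets rank 5.
The 3 values of 85 occupy positions 7–9 → each gets rank 9.

9, 2, 1, 6, 9, 3, 5, 9, 5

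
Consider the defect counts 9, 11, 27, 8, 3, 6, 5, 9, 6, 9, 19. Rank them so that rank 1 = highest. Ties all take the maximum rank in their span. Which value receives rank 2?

19

Sorted (descending): 27, 19, 11, 9, 9, 9, 8, 6, 6, 5, 3
The 3 values of 9 occupy positions 4–6 → each gets rank 6.
The 2 values of 6 occupy positions 8–9 → each gets rank 9.
Rank 2 → value 19.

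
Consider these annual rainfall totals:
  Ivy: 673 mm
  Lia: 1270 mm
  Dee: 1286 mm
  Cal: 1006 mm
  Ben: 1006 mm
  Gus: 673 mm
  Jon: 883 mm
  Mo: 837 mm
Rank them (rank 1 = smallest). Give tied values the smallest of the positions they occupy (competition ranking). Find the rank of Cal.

Sorted (ascending): 673, 673, 837, 883, 1006, 1006, 1270, 1286
The 2 values of 673 occupy positions 1–2 → each gets rank 1.
The 2 values of 1006 occupy positions 5–6 → each gets rank 5.
Cal has value 1006 mm → rank 5.

5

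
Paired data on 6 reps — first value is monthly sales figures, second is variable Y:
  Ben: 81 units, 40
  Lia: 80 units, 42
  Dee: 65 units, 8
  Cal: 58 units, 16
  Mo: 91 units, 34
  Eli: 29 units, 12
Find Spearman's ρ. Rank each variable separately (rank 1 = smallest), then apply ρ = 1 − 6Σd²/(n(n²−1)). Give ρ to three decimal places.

Ranks of variable 1: 5, 4, 3, 2, 6, 1
Ranks of variable 2: 5, 6, 1, 3, 4, 2
d = r₁ − r₂: 0, -2, 2, -1, 2, -1
d²: 0, 4, 4, 1, 4, 1; Σd² = 14
ρ = 1 − 6·14/(6·35) = 1 − 84/210 = 0.600

0.600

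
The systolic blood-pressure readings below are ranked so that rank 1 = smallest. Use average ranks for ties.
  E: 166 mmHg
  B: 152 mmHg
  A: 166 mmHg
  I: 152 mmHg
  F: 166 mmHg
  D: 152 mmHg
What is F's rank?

5

Sorted (ascending): 152, 152, 152, 166, 166, 166
The 3 values of 152 occupy positions 1–3 → average rank 2.
The 3 values of 166 occupy positions 4–6 → average rank 5.
F has value 166 mmHg → rank 5.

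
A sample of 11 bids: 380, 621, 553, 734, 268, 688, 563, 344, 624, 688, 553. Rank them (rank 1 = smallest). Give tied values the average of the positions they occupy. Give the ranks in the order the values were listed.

3, 7, 4.5, 11, 1, 9.5, 6, 2, 8, 9.5, 4.5

Sorted (ascending): 268, 344, 380, 553, 553, 563, 621, 624, 688, 688, 734
The 2 values of 553 occupy positions 4–5 → average rank (4+5)/2 = 4.5.
The 2 values of 688 occupy positions 9–10 → average rank (9+10)/2 = 9.5.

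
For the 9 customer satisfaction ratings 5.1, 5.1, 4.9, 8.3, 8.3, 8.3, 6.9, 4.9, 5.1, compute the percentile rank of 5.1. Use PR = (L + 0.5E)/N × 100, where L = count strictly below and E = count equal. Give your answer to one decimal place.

N = 9.
Strictly below 5.1: 2. Equal to 5.1: 3.
PR = (2 + 0.5·3)/9 × 100 = 38.9

38.9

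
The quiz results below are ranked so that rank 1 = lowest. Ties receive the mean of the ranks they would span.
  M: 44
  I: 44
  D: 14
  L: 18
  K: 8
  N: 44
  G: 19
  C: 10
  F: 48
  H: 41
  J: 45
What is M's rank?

Sorted (ascending): 8, 10, 14, 18, 19, 41, 44, 44, 44, 45, 48
The 3 values of 44 occupy positions 7–9 → average rank 8.
M has value 44 → rank 8.

8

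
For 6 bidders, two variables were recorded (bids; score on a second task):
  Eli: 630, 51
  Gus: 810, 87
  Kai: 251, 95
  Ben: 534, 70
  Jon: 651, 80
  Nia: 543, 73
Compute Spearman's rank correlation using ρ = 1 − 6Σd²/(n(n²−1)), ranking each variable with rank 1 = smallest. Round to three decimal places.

-0.029

Ranks of variable 1: 4, 6, 1, 2, 5, 3
Ranks of variable 2: 1, 5, 6, 2, 4, 3
d = r₁ − r₂: 3, 1, -5, 0, 1, 0
d²: 9, 1, 25, 0, 1, 0; Σd² = 36
ρ = 1 − 6·36/(6·35) = 1 − 216/210 = -0.029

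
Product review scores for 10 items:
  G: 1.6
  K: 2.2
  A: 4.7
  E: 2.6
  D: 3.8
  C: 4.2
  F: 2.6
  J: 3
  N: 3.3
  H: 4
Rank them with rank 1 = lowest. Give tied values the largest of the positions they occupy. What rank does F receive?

Sorted (ascending): 1.6, 2.2, 2.6, 2.6, 3, 3.3, 3.8, 4, 4.2, 4.7
The 2 values of 2.6 occupy positions 3–4 → each gets rank 4.
F has value 2.6 → rank 4.

4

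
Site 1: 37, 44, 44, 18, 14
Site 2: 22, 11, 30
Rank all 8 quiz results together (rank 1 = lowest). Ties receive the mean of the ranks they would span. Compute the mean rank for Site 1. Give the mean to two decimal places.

5.20

Sorted (ascending): 11, 14, 18, 22, 30, 37, 44, 44
The 2 values of 44 occupy positions 7–8 → average rank (7+8)/2 = 7.5.
Site 1 values → pooled ranks: 37→6, 44→7.5, 44→7.5, 18→3, 14→2
Mean rank = (6 + 7.5 + 7.5 + 3 + 2) / 5 = 5.20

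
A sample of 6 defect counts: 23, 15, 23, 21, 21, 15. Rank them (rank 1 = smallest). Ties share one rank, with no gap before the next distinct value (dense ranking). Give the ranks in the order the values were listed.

3, 1, 3, 2, 2, 1

Sorted (ascending): 15, 15, 21, 21, 23, 23
The 2 values of 15 share dense rank 1.
The 2 values of 21 share dense rank 2.
The 2 values of 23 share dense rank 3.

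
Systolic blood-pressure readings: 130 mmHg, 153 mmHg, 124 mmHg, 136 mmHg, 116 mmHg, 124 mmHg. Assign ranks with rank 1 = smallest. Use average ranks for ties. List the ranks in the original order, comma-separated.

4, 6, 2.5, 5, 1, 2.5

Sorted (ascending): 116, 124, 124, 130, 136, 153
The 2 values of 124 occupy positions 2–3 → average rank (2+3)/2 = 2.5.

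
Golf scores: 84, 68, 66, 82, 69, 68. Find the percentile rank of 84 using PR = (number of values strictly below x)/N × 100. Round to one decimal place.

N = 6.
Strictly below 84: 5. Equal to 84: 1.
PR = 5/6 × 100 = 83.3

83.3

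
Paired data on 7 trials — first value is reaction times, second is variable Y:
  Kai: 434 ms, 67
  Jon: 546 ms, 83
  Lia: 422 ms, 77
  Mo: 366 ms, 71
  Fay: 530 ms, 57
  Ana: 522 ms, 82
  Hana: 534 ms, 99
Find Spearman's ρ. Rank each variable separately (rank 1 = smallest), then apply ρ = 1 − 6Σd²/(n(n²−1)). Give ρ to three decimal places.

0.500

Ranks of variable 1: 3, 7, 2, 1, 5, 4, 6
Ranks of variable 2: 2, 6, 4, 3, 1, 5, 7
d = r₁ − r₂: 1, 1, -2, -2, 4, -1, -1
d²: 1, 1, 4, 4, 16, 1, 1; Σd² = 28
ρ = 1 − 6·28/(7·48) = 1 − 168/336 = 0.500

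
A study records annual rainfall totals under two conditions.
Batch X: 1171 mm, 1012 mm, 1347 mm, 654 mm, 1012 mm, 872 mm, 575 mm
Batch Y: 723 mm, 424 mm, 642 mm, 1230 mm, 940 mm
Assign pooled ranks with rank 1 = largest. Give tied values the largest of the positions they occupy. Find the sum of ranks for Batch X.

Sorted (descending): 1347, 1230, 1171, 1012, 1012, 940, 872, 723, 654, 642, 575, 424
The 2 values of 1012 occupy positions 4–5 → each gets rank 5.
Batch X values → pooled ranks: 1171→3, 1012→5, 1347→1, 654→9, 1012→5, 872→7, 575→11
Rank sum = 3 + 5 + 1 + 9 + 5 + 7 + 11 = 41

41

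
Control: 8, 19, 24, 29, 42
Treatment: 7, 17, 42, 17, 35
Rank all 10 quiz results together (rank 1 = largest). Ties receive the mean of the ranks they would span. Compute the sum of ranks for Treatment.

29.5

Sorted (descending): 42, 42, 35, 29, 24, 19, 17, 17, 8, 7
The 2 values of 42 occupy positions 1–2 → average rank (1+2)/2 = 1.5.
The 2 values of 17 occupy positions 7–8 → average rank (7+8)/2 = 7.5.
Treatment values → pooled ranks: 7→10, 17→7.5, 42→1.5, 17→7.5, 35→3
Rank sum = 10 + 7.5 + 1.5 + 7.5 + 3 = 29.5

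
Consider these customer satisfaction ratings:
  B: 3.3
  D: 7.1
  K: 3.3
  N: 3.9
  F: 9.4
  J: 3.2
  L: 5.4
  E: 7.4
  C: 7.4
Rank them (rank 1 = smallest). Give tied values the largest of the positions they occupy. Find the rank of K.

Sorted (ascending): 3.2, 3.3, 3.3, 3.9, 5.4, 7.1, 7.4, 7.4, 9.4
The 2 values of 3.3 occupy positions 2–3 → each gets rank 3.
The 2 values of 7.4 occupy positions 7–8 → each gets rank 8.
K has value 3.3 → rank 3.

3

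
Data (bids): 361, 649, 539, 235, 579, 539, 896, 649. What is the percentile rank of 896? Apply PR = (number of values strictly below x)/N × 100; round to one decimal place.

87.5

N = 8.
Strictly below 896: 7. Equal to 896: 1.
PR = 7/8 × 100 = 87.5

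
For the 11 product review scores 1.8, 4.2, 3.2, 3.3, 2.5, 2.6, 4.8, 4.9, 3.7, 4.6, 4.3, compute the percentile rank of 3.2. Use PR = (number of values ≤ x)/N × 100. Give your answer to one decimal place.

N = 11.
Strictly below 3.2: 3. Equal to 3.2: 1.
PR = 4/11 × 100 = 36.4

36.4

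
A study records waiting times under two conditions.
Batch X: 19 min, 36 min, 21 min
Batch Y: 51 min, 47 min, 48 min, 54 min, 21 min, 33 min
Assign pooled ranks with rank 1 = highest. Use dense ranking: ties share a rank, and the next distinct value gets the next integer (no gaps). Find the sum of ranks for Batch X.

Sorted (descending): 54, 51, 48, 47, 36, 33, 21, 21, 19
The 2 values of 21 share dense rank 7.
Remaining distinct values take the next consecutive integers.
Batch X values → pooled ranks: 19→8, 36→5, 21→7
Rank sum = 8 + 5 + 7 = 20

20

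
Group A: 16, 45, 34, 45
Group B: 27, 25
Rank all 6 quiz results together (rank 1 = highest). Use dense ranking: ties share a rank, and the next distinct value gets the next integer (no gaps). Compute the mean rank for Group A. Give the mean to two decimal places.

2.25

Sorted (descending): 45, 45, 34, 27, 25, 16
The 2 values of 45 share dense rank 1.
Remaining distinct values take the next consecutive integers.
Group A values → pooled ranks: 16→5, 45→1, 34→2, 45→1
Mean rank = (5 + 1 + 2 + 1) / 4 = 2.25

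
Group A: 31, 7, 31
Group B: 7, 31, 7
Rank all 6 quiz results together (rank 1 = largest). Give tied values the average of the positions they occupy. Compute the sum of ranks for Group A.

Sorted (descending): 31, 31, 31, 7, 7, 7
The 3 values of 31 occupy positions 1–3 → average rank 2.
The 3 values of 7 occupy positions 4–6 → average rank 5.
Group A values → pooled ranks: 31→2, 7→5, 31→2
Rank sum = 2 + 5 + 2 = 9

9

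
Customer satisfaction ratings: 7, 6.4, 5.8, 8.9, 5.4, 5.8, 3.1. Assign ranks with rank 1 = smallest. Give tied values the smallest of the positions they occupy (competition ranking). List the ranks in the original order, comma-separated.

Sorted (ascending): 3.1, 5.4, 5.8, 5.8, 6.4, 7, 8.9
The 2 values of 5.8 occupy positions 3–4 → each gets rank 3.

6, 5, 3, 7, 2, 3, 1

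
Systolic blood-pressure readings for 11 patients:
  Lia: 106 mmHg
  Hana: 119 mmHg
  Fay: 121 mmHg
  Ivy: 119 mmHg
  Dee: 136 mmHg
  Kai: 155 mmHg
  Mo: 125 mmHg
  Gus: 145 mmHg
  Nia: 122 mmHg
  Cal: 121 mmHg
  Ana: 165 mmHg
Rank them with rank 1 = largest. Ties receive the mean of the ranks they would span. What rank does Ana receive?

Sorted (descending): 165, 155, 145, 136, 125, 122, 121, 121, 119, 119, 106
The 2 values of 121 occupy positions 7–8 → average rank (7+8)/2 = 7.5.
The 2 values of 119 occupy positions 9–10 → average rank (9+10)/2 = 9.5.
Ana has value 165 mmHg → rank 1.

1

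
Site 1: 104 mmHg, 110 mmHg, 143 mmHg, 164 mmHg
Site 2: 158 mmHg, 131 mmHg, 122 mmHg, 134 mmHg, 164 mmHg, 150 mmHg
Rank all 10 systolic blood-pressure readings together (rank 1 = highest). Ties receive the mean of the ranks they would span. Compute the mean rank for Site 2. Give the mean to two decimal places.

Sorted (descending): 164, 164, 158, 150, 143, 134, 131, 122, 110, 104
The 2 values of 164 occupy positions 1–2 → average rank (1+2)/2 = 1.5.
Site 2 values → pooled ranks: 158→3, 131→7, 122→8, 134→6, 164→1.5, 150→4
Mean rank = (3 + 7 + 8 + 6 + 1.5 + 4) / 6 = 4.92

4.92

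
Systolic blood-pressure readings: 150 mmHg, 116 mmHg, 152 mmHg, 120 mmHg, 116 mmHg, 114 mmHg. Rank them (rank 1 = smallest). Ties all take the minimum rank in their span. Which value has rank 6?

152

Sorted (ascending): 114, 116, 116, 120, 150, 152
The 2 values of 116 occupy positions 2–3 → each gets rank 2.
Rank 6 → value 152.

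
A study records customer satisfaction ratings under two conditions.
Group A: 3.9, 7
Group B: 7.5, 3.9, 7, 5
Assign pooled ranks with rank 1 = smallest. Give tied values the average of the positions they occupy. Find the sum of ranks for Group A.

Sorted (ascending): 3.9, 3.9, 5, 7, 7, 7.5
The 2 values of 3.9 occupy positions 1–2 → average rank (1+2)/2 = 1.5.
The 2 values of 7 occupy positions 4–5 → average rank (4+5)/2 = 4.5.
Group A values → pooled ranks: 3.9→1.5, 7→4.5
Rank sum = 1.5 + 4.5 = 6

6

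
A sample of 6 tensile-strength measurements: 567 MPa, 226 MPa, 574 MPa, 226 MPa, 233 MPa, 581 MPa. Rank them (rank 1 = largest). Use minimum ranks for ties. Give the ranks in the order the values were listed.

3, 5, 2, 5, 4, 1

Sorted (descending): 581, 574, 567, 233, 226, 226
The 2 values of 226 occupy positions 5–6 → each gets rank 5.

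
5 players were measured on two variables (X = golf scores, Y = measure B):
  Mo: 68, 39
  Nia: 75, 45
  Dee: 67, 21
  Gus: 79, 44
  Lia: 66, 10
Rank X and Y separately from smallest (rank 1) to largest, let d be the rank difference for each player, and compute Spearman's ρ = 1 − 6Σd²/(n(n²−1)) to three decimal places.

0.900

Ranks of variable 1: 3, 4, 2, 5, 1
Ranks of variable 2: 3, 5, 2, 4, 1
d = r₁ − r₂: 0, -1, 0, 1, 0
d²: 0, 1, 0, 1, 0; Σd² = 2
ρ = 1 − 6·2/(5·24) = 1 − 12/120 = 0.900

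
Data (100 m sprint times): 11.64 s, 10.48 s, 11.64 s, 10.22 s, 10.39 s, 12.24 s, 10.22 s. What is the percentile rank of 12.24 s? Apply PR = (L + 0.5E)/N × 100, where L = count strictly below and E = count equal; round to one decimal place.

92.9

N = 7.
Strictly below 12.24: 6. Equal to 12.24: 1.
PR = (6 + 0.5·1)/7 × 100 = 92.9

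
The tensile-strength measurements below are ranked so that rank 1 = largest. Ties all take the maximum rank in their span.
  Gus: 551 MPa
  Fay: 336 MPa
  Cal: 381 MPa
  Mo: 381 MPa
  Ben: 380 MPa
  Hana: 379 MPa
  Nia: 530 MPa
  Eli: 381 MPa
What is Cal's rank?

Sorted (descending): 551, 530, 381, 381, 381, 380, 379, 336
The 3 values of 381 occupy positions 3–5 → each gets rank 5.
Cal has value 381 MPa → rank 5.

5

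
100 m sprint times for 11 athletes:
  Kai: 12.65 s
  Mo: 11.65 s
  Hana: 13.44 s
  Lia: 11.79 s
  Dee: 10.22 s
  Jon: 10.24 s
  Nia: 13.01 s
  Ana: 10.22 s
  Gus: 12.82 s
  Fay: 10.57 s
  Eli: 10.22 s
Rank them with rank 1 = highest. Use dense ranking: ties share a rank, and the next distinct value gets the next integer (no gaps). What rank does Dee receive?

9

Sorted (descending): 13.44, 13.01, 12.82, 12.65, 11.79, 11.65, 10.57, 10.24, 10.22, 10.22, 10.22
The 3 values of 10.22 share dense rank 9.
Remaining distinct values take the next consecutive integers.
Dee has value 10.22 s → rank 9.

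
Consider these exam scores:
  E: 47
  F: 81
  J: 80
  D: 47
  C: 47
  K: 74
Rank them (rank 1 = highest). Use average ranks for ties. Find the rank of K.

Sorted (descending): 81, 80, 74, 47, 47, 47
The 3 values of 47 occupy positions 4–6 → average rank 5.
K has value 74 → rank 3.

3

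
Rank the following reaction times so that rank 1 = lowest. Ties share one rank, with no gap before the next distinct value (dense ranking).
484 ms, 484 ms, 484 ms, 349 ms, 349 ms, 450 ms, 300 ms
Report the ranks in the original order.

4, 4, 4, 2, 2, 3, 1

Sorted (ascending): 300, 349, 349, 450, 484, 484, 484
The 2 values of 349 share dense rank 2.
The 3 values of 484 share dense rank 4.
Remaining distinct values take the next consecutive integers.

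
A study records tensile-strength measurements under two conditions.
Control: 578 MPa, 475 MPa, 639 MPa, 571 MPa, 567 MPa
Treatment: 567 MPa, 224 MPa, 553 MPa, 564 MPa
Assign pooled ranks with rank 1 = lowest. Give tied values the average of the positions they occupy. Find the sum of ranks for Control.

Sorted (ascending): 224, 475, 553, 564, 567, 567, 571, 578, 639
The 2 values of 567 occupy positions 5–6 → average rank (5+6)/2 = 5.5.
Control values → pooled ranks: 578→8, 475→2, 639→9, 571→7, 567→5.5
Rank sum = 8 + 2 + 9 + 7 + 5.5 = 31.5

31.5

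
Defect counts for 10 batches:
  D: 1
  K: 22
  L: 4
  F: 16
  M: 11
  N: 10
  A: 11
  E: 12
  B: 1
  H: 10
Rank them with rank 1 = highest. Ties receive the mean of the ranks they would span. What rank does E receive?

3

Sorted (descending): 22, 16, 12, 11, 11, 10, 10, 4, 1, 1
The 2 values of 11 occupy positions 4–5 → average rank (4+5)/2 = 4.5.
The 2 values of 10 occupy positions 6–7 → average rank (6+7)/2 = 6.5.
The 2 values of 1 occupy positions 9–10 → average rank (9+10)/2 = 9.5.
E has value 12 → rank 3.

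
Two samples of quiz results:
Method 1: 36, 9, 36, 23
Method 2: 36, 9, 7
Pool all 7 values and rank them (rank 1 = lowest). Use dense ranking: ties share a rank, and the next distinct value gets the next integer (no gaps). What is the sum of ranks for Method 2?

7

Sorted (ascending): 7, 9, 9, 23, 36, 36, 36
The 2 values of 9 share dense rank 2.
The 3 values of 36 share dense rank 4.
Remaining distinct values take the next consecutive integers.
Method 2 values → pooled ranks: 36→4, 9→2, 7→1
Rank sum = 4 + 2 + 1 = 7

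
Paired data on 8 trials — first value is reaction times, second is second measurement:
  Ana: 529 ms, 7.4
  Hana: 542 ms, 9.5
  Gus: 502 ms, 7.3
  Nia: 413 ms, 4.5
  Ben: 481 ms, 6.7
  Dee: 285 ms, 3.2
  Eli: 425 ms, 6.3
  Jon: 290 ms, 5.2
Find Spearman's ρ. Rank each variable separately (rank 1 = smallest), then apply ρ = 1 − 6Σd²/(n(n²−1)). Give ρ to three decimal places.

Ranks of variable 1: 7, 8, 6, 3, 5, 1, 4, 2
Ranks of variable 2: 7, 8, 6, 2, 5, 1, 4, 3
d = r₁ − r₂: 0, 0, 0, 1, 0, 0, 0, -1
d²: 0, 0, 0, 1, 0, 0, 0, 1; Σd² = 2
ρ = 1 − 6·2/(8·63) = 1 − 12/504 = 0.976

0.976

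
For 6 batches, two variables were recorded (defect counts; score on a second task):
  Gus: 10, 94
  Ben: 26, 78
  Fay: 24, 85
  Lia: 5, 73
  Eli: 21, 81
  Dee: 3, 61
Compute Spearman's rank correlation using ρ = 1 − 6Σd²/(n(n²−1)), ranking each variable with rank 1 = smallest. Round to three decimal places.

Ranks of variable 1: 3, 6, 5, 2, 4, 1
Ranks of variable 2: 6, 3, 5, 2, 4, 1
d = r₁ − r₂: -3, 3, 0, 0, 0, 0
d²: 9, 9, 0, 0, 0, 0; Σd² = 18
ρ = 1 − 6·18/(6·35) = 1 − 108/210 = 0.486

0.486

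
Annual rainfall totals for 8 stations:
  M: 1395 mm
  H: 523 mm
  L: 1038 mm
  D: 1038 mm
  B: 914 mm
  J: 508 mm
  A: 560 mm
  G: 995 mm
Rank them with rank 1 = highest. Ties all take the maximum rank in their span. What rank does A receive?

6

Sorted (descending): 1395, 1038, 1038, 995, 914, 560, 523, 508
The 2 values of 1038 occupy positions 2–3 → each gets rank 3.
A has value 560 mm → rank 6.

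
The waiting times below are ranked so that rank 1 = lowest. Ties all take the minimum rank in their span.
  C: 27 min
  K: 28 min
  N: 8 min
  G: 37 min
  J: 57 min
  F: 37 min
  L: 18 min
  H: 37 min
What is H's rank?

5

Sorted (ascending): 8, 18, 27, 28, 37, 37, 37, 57
The 3 values of 37 occupy positions 5–7 → each gets rank 5.
H has value 37 min → rank 5.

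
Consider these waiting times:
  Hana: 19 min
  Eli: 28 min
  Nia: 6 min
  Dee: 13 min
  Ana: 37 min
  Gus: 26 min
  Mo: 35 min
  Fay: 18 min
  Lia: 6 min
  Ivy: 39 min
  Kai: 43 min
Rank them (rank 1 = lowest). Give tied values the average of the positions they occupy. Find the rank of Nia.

Sorted (ascending): 6, 6, 13, 18, 19, 26, 28, 35, 37, 39, 43
The 2 values of 6 occupy positions 1–2 → average rank (1+2)/2 = 1.5.
Nia has value 6 min → rank 1.5.

1.5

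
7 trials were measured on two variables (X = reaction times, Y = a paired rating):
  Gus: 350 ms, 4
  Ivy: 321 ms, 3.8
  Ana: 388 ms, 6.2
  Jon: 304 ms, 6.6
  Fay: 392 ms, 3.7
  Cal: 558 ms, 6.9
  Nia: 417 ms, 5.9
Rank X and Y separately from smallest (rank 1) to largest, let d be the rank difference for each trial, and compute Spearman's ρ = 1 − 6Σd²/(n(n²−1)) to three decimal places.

0.179

Ranks of variable 1: 3, 2, 4, 1, 5, 7, 6
Ranks of variable 2: 3, 2, 5, 6, 1, 7, 4
d = r₁ − r₂: 0, 0, -1, -5, 4, 0, 2
d²: 0, 0, 1, 25, 16, 0, 4; Σd² = 46
ρ = 1 − 6·46/(7·48) = 1 − 276/336 = 0.179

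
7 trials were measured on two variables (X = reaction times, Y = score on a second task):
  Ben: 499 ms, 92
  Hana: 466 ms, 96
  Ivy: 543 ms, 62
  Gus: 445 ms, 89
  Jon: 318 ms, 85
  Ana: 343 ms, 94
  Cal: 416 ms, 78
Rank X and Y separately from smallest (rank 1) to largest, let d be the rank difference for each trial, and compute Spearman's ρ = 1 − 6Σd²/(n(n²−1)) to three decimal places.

Ranks of variable 1: 6, 5, 7, 4, 1, 2, 3
Ranks of variable 2: 5, 7, 1, 4, 3, 6, 2
d = r₁ − r₂: 1, -2, 6, 0, -2, -4, 1
d²: 1, 4, 36, 0, 4, 16, 1; Σd² = 62
ρ = 1 − 6·62/(7·48) = 1 − 372/336 = -0.107

-0.107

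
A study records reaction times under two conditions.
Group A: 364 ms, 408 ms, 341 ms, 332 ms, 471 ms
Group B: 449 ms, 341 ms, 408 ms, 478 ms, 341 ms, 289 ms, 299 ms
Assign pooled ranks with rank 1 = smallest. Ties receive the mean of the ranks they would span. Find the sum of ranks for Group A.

34.5

Sorted (ascending): 289, 299, 332, 341, 341, 341, 364, 408, 408, 449, 471, 478
The 3 values of 341 occupy positions 4–6 → average rank 5.
The 2 values of 408 occupy positions 8–9 → average rank (8+9)/2 = 8.5.
Group A values → pooled ranks: 364→7, 408→8.5, 341→5, 332→3, 471→11
Rank sum = 7 + 8.5 + 5 + 3 + 11 = 34.5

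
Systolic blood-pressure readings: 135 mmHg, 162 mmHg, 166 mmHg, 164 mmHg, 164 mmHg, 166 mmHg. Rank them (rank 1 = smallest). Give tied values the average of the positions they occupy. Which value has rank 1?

Sorted (ascending): 135, 162, 164, 164, 166, 166
The 2 values of 164 occupy positions 3–4 → average rank (3+4)/2 = 3.5.
The 2 values of 166 occupy positions 5–6 → average rank (5+6)/2 = 5.5.
Rank 1 → value 135.

135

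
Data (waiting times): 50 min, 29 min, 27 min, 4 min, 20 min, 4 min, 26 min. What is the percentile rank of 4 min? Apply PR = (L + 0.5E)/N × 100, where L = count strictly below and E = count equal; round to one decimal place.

N = 7.
Strictly below 4: 0. Equal to 4: 2.
PR = (0 + 0.5·2)/7 × 100 = 14.3

14.3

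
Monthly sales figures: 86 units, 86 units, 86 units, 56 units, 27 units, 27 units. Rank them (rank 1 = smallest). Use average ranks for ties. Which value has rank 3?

56

Sorted (ascending): 27, 27, 56, 86, 86, 86
The 2 values of 27 occupy positions 1–2 → average rank (1+2)/2 = 1.5.
The 3 values of 86 occupy positions 4–6 → average rank 5.
Rank 3 → value 56.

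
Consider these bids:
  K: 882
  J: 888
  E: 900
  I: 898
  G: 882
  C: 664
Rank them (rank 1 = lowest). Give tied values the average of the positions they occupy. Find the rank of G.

Sorted (ascending): 664, 882, 882, 888, 898, 900
The 2 values of 882 occupy positions 2–3 → average rank (2+3)/2 = 2.5.
G has value 882 → rank 2.5.

2.5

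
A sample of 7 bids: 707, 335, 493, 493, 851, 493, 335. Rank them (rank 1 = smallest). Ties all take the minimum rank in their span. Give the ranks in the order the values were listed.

6, 1, 3, 3, 7, 3, 1

Sorted (ascending): 335, 335, 493, 493, 493, 707, 851
The 2 values of 335 occupy positions 1–2 → each gets rank 1.
The 3 values of 493 occupy positions 3–5 → each gets rank 3.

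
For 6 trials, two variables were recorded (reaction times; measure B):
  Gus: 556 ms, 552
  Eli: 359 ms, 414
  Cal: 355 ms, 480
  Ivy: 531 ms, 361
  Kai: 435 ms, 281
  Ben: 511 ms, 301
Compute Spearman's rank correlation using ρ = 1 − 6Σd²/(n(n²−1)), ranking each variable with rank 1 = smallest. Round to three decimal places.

Ranks of variable 1: 6, 2, 1, 5, 3, 4
Ranks of variable 2: 6, 4, 5, 3, 1, 2
d = r₁ − r₂: 0, -2, -4, 2, 2, 2
d²: 0, 4, 16, 4, 4, 4; Σd² = 32
ρ = 1 − 6·32/(6·35) = 1 − 192/210 = 0.086

0.086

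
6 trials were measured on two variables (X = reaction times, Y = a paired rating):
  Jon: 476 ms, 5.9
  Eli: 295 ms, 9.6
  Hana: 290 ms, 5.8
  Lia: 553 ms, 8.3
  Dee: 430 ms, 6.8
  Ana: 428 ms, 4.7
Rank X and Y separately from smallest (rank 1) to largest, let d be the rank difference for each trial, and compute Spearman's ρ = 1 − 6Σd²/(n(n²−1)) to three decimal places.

Ranks of variable 1: 5, 2, 1, 6, 4, 3
Ranks of variable 2: 3, 6, 2, 5, 4, 1
d = r₁ − r₂: 2, -4, -1, 1, 0, 2
d²: 4, 16, 1, 1, 0, 4; Σd² = 26
ρ = 1 − 6·26/(6·35) = 1 − 156/210 = 0.257

0.257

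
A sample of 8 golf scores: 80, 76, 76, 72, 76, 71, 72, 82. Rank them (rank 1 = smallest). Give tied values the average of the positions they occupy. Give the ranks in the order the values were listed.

7, 5, 5, 2.5, 5, 1, 2.5, 8

Sorted (ascending): 71, 72, 72, 76, 76, 76, 80, 82
The 2 values of 72 occupy positions 2–3 → average rank (2+3)/2 = 2.5.
The 3 values of 76 occupy positions 4–6 → average rank 5.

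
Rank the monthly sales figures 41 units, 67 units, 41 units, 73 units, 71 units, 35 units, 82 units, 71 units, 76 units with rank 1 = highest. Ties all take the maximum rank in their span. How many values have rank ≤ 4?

3

Sorted (descending): 82, 76, 73, 71, 71, 67, 41, 41, 35
The 2 values of 71 occupy positions 4–5 → each gets rank 5.
The 2 values of 41 occupy positions 7–8 → each gets rank 8.
Ranks ≤ 4: {1, 2, 3} → 3 values.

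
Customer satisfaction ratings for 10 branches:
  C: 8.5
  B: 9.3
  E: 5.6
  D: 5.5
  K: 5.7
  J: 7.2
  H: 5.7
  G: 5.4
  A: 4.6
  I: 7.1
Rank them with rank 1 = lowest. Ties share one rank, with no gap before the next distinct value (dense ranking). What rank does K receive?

5

Sorted (ascending): 4.6, 5.4, 5.5, 5.6, 5.7, 5.7, 7.1, 7.2, 8.5, 9.3
The 2 values of 5.7 share dense rank 5.
Remaining distinct values take the next consecutive integers.
K has value 5.7 → rank 5.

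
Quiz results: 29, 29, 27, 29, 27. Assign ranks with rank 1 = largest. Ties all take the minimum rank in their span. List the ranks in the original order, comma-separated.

1, 1, 4, 1, 4

Sorted (descending): 29, 29, 29, 27, 27
The 3 values of 29 occupy positions 1–3 → each gets rank 1.
The 2 values of 27 occupy positions 4–5 → each gets rank 4.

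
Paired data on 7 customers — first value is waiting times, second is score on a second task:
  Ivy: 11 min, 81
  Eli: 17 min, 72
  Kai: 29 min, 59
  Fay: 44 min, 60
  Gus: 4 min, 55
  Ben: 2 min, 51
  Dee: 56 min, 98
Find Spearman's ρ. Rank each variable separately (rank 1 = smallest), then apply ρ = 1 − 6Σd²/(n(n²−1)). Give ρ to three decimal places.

0.679

Ranks of variable 1: 3, 4, 5, 6, 2, 1, 7
Ranks of variable 2: 6, 5, 3, 4, 2, 1, 7
d = r₁ − r₂: -3, -1, 2, 2, 0, 0, 0
d²: 9, 1, 4, 4, 0, 0, 0; Σd² = 18
ρ = 1 − 6·18/(7·48) = 1 − 108/336 = 0.679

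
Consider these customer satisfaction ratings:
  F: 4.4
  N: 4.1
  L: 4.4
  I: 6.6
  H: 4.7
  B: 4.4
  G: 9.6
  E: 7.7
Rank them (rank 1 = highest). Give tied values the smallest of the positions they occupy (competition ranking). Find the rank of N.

Sorted (descending): 9.6, 7.7, 6.6, 4.7, 4.4, 4.4, 4.4, 4.1
The 3 values of 4.4 occupy positions 5–7 → each gets rank 5.
N has value 4.1 → rank 8.

8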